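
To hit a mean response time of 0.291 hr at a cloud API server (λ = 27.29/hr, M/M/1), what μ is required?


W = 1/(μ−λ) ⇒ μ − λ = 1/W = 1/0.291 = 3.4364
μ = λ + 1/W = 27.29 + 3.4364 = 30.7264 per hr

Final: 30.7264 /hr


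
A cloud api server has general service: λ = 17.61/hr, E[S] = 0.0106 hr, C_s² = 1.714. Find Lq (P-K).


ρ = λ·E[S] = 17.61·0.0106 = 0.1867
Lq = ρ²(1+C_s²)/(2(1−ρ)) = 0.03484·(1+1.714)/(2·0.8133)
= 0.03484·2.7140/1.6267 = 0.05814

Final: 0.05814


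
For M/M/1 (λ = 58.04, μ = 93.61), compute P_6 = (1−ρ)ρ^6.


ρ = 58.04/93.61 = 0.6200
P_n = (1−ρ)·ρ^n = (1 − 0.6200)·0.6200^6 = 0.3800·0.056811 = 0.021587

Final: 0.021587


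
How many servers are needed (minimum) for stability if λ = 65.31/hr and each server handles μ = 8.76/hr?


Stability requires cμ > λ ⇔ c > λ/μ.
λ/μ = 65.31/8.76 = 7.4555
Minimum integer c = ⌊7.4555⌋ + 1 = 8
Check: 8·8.76 = 70.08 > 65.31, while 7·8.76 = 61.32 ≤ 65.31

Final: 8 servers


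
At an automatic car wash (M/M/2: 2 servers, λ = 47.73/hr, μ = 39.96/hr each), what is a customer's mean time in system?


a = 1.1944; ρ = 0.5972; P₀ = 0.252174
Lq = P₀·a^c·ρ/(c!(1−ρ)²) = 0.66223
Wq = Lq/λ = 0.66223/47.73 = 0.01387 hr
W = Wq + 1/μ = 0.01387 + 0.02503 = 0.03890 hr

Final: 0.03890 hr


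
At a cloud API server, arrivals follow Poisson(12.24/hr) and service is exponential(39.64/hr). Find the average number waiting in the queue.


ρ = 12.24/39.64 = 0.3088
Lq = ρ²/(1−ρ) = 0.09534/0.6912 = 0.1379

Final: 0.1379


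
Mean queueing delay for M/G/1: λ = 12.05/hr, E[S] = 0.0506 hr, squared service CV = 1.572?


ρ = λ·E[S] = 12.05·0.0506 = 0.6097
E[S²] = E[S]²(1+C_s²) = 0.0506²·(1+1.572) = 0.006585
Wq = λ·E[S²]/(2(1−ρ)) = 12.05·0.006585/(2·0.3903) = 0.10166 hr

Final: 0.10166 hr


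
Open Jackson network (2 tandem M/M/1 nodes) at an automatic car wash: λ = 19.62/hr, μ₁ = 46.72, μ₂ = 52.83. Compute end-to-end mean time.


Each node sees arrival rate λ = 19.62/hr (tandem ⇒ throughput preserved).
W₁ = 1/(μ₁−λ) = 1/(46.72−19.62) = 0.03690 hr
W₂ = 1/(μ₂−λ) = 1/(52.83−19.62) = 0.03011 hr
W_total = W₁ + W₂ = 0.03690 + 0.03011 = 0.06701 hr

Final: 0.06701 hr


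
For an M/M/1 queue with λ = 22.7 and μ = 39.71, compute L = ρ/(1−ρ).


ρ = λ/μ = 22.7/39.71 = 0.5716
L = ρ/(1−ρ) = 0.5716/(1 − 0.5716) = 0.5716/0.4284 = 1.3345

Final: 1.3345


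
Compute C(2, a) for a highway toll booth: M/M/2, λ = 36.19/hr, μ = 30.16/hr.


a = λ/μ = 1.1999; ρ = a/2 = 0.6000
P₀ = 0.250026 (from M/M/c formula)
C(c,a) = [a^c/(c!(1−ρ))]·P₀ = [1.43984/(2·0.4000)]·0.250026
= 1.79965·0.250026 = 0.449960

Final: 0.449960


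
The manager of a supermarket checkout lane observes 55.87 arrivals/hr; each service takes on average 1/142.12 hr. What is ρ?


ρ = λ/μ = 55.87/142.12 = 0.3931

Final: 0.3931


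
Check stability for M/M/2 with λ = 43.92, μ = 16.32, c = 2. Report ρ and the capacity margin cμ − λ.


Total capacity cμ = 2·16.32 = 32.64/hr
ρ = λ/(cμ) = 43.92/32.64 = 1.3456
Stable ⇔ ρ < 1: NO
Spare capacity = cμ − λ = 32.64 − 43.92 = -11.28/hr

Final: ρ = 1.3456; unstable; margin = -11.28/hr


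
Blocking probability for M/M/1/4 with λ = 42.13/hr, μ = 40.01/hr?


ρ = λ/μ = 42.13/40.01 = 1.0530
P_K = (1−ρ)ρ^K/(1−ρ^(K+1)) = (-0.05299·1.229396)/(1 − 1.294537)
= -0.065142/-0.294537 = 0.221166

Final: 0.221166


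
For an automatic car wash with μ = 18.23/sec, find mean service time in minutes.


Mean service time = 1/μ = 1/18.23 second = 0.05485 second
In minutes: 0.05485 × 0.0166667 = 0.0009142 min

Final: 0.0009142 min


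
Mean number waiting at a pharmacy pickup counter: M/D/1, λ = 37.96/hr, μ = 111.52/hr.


ρ = 37.96/111.52 = 0.3404
M/D/1: Lq = ρ²/(2(1−ρ)) = 0.1159/(2·0.6596) = 0.08783

Final: 0.08783


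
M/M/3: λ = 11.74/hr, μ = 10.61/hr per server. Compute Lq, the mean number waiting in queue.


a = λ/μ = 1.1065; ρ = a/3 = 0.3688
P₀ = 0.325054
Lq = P₀·a^c·ρ / (c!·(1−ρ)²) = 0.325054·1.35475·0.3688/(6·0.39837)
= 0.06795

Final: 0.06795


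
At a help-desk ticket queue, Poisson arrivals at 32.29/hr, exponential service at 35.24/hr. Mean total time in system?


W = 1/(μ−λ) = 1/(35.24 − 32.29) = 1/2.95 = 0.3390 hr

Final: 0.3390 hr


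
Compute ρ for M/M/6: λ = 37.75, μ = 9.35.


ρ = λ/(cμ) = 37.75/(6·9.35) = 37.75/56.10 = 0.6729

Final: 0.6729


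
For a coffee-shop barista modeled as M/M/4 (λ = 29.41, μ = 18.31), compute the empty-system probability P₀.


a = λ/μ = 29.41/18.31 = 1.6062; ρ = a/c = 0.4016
Σ_{k=0}^{3} a^k/k! (terms k=0..3) = 1.00000 + 1.60623 + 1.28998 + 0.69067 = 4.58687
Tail: a^4/(4!(1−ρ)) = 6.65621/(24·0.5984) = 0.46344
P₀ = 1/(4.58687 + 0.46344) = 1/5.05031 = 0.198008

Final: 0.198008


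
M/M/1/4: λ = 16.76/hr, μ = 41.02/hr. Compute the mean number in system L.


ρ = 16.76/41.02 = 0.4086
L = ρ[1 − (K+1)ρ^K + Kρ^(K+1)] / [(1−ρ)(1−ρ^(K+1))]
Numerator: 0.4086·(1 − 5·0.027868 + 4·0.011387) = 0.370258
Denominator: (0.5914)·(0.988613) = 0.584685
L = 0.370258/0.584685 = 0.6333

Final: 0.6333


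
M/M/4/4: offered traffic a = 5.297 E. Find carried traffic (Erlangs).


B(4,5.297) = 0.421089 (Erlang-B)
Carried load = a(1 − B) = 5.297·(1 − 0.421089) = 5.297·0.578911 = 3.0665 E

Final: 3.0665 Erlangs


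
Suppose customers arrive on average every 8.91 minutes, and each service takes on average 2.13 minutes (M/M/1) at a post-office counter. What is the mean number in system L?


λ = 60/8.91 = 6.7340 /hr
μ = 60/2.13 = 28.1690 /hr
ρ = λ/μ = 6.7340/28.1690 = 0.2391
L = ρ/(1−ρ) = 0.2391/0.7609 = 0.3142

Final: 0.3142


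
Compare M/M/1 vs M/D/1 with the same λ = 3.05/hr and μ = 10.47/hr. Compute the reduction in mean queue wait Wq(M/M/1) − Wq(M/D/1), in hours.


ρ = 3.05/10.47 = 0.2913
Wq(M/M/1) = ρ/(μ−λ) = 0.2913/7.42 = 0.03926 hr
Wq(M/D/1) = ρ/(2(μ−λ)) = 0.01963 hr
Savings = 0.03926 − 0.01963 = 0.01963 hr

Final: 0.01963 hr


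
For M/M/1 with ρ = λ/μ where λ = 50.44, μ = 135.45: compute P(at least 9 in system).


ρ = 50.44/135.45 = 0.3724
P(N ≥ n) = ρ^n = 0.3724^9 = 0.0001377

Final: 0.0001377


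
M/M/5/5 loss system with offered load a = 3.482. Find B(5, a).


B(c,a) = (a^c/c!) / Σ_{k=0}^{c} a^k/k!
a^5/5! = 4.265428
Σ terms (k=0..5): 1.00000 + 3.48200 + 6.06216 + 7.03615 + 6.12497 + 4.26543 = 27.970707
B = 4.265428/27.970707 = 0.152496

Final: 0.152496


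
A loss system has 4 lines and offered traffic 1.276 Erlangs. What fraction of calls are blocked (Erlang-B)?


B(c,a) = (a^c/c!) / Σ_{k=0}^{c} a^k/k!
a^4/4! = 0.110457
Σ terms (k=0..4): 1.00000 + 1.27600 + 0.81409 + 0.34626 + 0.11046 = 3.546803
B = 0.110457/3.546803 = 0.031143

Final: 0.031143


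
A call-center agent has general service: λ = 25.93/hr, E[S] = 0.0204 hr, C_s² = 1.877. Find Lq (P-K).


ρ = λ·E[S] = 25.93·0.0204 = 0.5290
Lq = ρ²(1+C_s²)/(2(1−ρ)) = 0.2798·(1+1.877)/(2·0.4710)
= 0.2798·2.8770/0.9421 = 0.85453

Final: 0.85453


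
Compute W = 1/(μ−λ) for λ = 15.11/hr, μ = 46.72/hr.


W = 1/(μ−λ) = 1/(46.72 − 15.11) = 1/31.61 = 0.03164 hr

Final: 0.03164 hr


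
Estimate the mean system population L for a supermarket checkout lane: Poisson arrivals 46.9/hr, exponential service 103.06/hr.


ρ = λ/μ = 46.9/103.06 = 0.4551
L = ρ/(1−ρ) = 0.4551/(1 − 0.4551) = 0.4551/0.5449 = 0.8351

Final: 0.8351


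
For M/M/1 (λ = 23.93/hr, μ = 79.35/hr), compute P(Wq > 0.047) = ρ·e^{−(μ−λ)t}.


ρ = 23.93/79.35 = 0.3016
P(Wq > t) = ρ·e^{−(μ−λ)t} = 0.3016·e^{−2.6047}
= 0.3016·0.073922 = 0.022293

Final: 0.022293


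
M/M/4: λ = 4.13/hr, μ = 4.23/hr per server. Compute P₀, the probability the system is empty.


a = λ/μ = 4.13/4.23 = 0.9764; ρ = a/c = 0.2441
Σ_{k=0}^{3} a^k/k! (terms k=0..3) = 1.00000 + 0.97636 + 0.47664 + 0.15512 = 2.60812
Tail: a^4/(4!(1−ρ)) = 0.90874/(24·0.7559) = 0.05009
P₀ = 1/(2.60812 + 0.05009) = 1/2.65821 = 0.376193

Final: 0.376193


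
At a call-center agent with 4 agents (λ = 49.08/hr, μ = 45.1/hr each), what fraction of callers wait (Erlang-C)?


a = λ/μ = 1.0882; ρ = a/4 = 0.2721
P₀ = 0.336081 (from M/M/c formula)
C(c,a) = [a^c/(c!(1−ρ))]·P₀ = [1.40253/(24·0.7279)]·0.336081
= 0.08028·0.336081 = 0.026981

Final: 0.026981


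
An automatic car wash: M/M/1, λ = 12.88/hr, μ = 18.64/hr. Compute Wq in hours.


ρ = 12.88/18.64 = 0.6910
Wq = ρ/(μ−λ) = 0.6910/(18.64 − 12.88) = 0.6910/5.76 = 0.1200 hr

Final: 0.1200 hr


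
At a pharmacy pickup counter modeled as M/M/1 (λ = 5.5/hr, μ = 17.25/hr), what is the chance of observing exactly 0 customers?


ρ = 5.5/17.25 = 0.3188
P_n = (1−ρ)·ρ^n = (1 − 0.3188)·0.3188^0 = 0.6812·1.000000 = 0.681159

Final: 0.681159


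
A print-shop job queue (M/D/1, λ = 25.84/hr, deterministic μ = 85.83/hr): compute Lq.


ρ = 25.84/85.83 = 0.3011
M/D/1: Lq = ρ²/(2(1−ρ)) = 0.09064/(2·0.6989) = 0.06484

Final: 0.06484


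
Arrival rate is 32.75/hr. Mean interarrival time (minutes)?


Mean interarrival time = 1/λ = 1/32.75 hour = 0.03053 hour
In minutes: 0.03053 × 60 = 1.8321 min

Final: 1.8321 min


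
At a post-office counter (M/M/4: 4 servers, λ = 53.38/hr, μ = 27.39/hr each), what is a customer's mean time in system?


a = 1.9489; ρ = 0.4872; P₀ = 0.137857
Lq = P₀·a^c·ρ/(c!(1−ρ)²) = 0.15354
Wq = Lq/λ = 0.15354/53.38 = 0.002876 hr
W = Wq + 1/μ = 0.002876 + 0.03651 = 0.03939 hr

Final: 0.03939 hr


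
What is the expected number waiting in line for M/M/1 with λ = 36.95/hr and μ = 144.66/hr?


ρ = 36.95/144.66 = 0.2554
Lq = ρ²/(1−ρ) = 0.06524/0.7446 = 0.08762

Final: 0.08762


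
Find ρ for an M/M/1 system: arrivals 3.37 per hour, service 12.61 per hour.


ρ = λ/μ = 3.37/12.61 = 0.2672

Final: 0.2672


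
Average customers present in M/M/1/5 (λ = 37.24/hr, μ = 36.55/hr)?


ρ = 37.24/36.55 = 1.0189
L = ρ[1 − (K+1)ρ^K + Kρ^(K+1)] / [(1−ρ)(1−ρ^(K+1))]
Numerator: 1.0189·(1 − 6·1.098023 + 5·1.118752) = 0.005727
Denominator: (-0.01888)·(-0.118752) = 0.002242
L = 0.005727/0.002242 = 2.5545

Final: 2.5545


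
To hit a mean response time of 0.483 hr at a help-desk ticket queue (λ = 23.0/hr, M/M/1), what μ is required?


W = 1/(μ−λ) ⇒ μ − λ = 1/W = 1/0.483 = 2.0704
μ = λ + 1/W = 23.0 + 2.0704 = 25.0704 per hr

Final: 25.0704 /hr


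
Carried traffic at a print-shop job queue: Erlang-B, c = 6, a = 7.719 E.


B(6,7.719) = 0.374140 (Erlang-B)
Carried load = a(1 − B) = 7.719·(1 − 0.374140) = 7.719·0.625860 = 4.8310 E

Final: 4.8310 Erlangs


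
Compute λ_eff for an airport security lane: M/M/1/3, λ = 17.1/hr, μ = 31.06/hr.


ρ = 0.5505; P_K = (1−ρ)ρ^3/(1−ρ^4) = 0.082589
λ_eff = λ(1 − P_K) = 17.1·(1 − 0.082589) = 17.1·0.917411 = 15.6877 /hr

Final: 15.6877 /hr


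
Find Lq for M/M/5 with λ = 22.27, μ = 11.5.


a = λ/μ = 1.9365; ρ = a/5 = 0.3873
P₀ = 0.143301
Lq = P₀·a^c·ρ / (c!·(1−ρ)²) = 0.143301·27.23403·0.3873/(120·0.37540)
= 0.03355

Final: 0.03355


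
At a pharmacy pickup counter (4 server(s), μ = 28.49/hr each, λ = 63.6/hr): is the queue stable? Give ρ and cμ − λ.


Total capacity cμ = 4·28.49 = 113.96/hr
ρ = λ/(cμ) = 63.6/113.96 = 0.5581
Stable ⇔ ρ < 1: YES
Spare capacity = cμ − λ = 113.96 − 63.6 = 50.36/hr

Final: ρ = 0.5581; stable; margin = 50.36/hr


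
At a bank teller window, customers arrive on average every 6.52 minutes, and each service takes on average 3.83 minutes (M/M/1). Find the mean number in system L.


λ = 60/6.52 = 9.2025 /hr
μ = 60/3.83 = 15.6658 /hr
ρ = λ/μ = 9.2025/15.6658 = 0.5874
L = ρ/(1−ρ) = 0.5874/0.4126 = 1.4238

Final: 1.4238


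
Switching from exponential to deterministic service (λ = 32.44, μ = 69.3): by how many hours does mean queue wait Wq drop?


ρ = 32.44/69.3 = 0.4681
Wq(M/M/1) = ρ/(μ−λ) = 0.4681/36.86 = 0.01270 hr
Wq(M/D/1) = ρ/(2(μ−λ)) = 0.006350 hr
Savings = 0.01270 − 0.006350 = 0.006350 hr

Final: 0.006350 hr


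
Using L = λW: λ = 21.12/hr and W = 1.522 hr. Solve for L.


L = λW = 21.12·1.522 = 32.1446

Final: 32.1446


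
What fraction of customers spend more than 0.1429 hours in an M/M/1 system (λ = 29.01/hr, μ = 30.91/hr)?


W ~ Exponential(μ−λ) for M/M/1.
μ − λ = 30.91 − 29.01 = 1.9000
P(W > t) = e^{−(μ−λ)t} = e^{−0.2715} = 0.762228

Final: 0.762228


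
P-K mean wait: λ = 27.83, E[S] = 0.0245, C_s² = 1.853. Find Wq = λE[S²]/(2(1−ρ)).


ρ = λ·E[S] = 27.83·0.0245 = 0.6818
E[S²] = E[S]²(1+C_s²) = 0.0245²·(1+1.853) = 0.001713
Wq = λ·E[S²]/(2(1−ρ)) = 27.83·0.001713/(2·0.3182) = 0.07490 hr

Final: 0.07490 hr


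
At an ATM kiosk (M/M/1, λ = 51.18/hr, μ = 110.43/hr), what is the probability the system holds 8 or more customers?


ρ = 51.18/110.43 = 0.4635
P(N ≥ n) = ρ^n = 0.4635^8 = 0.002129

Final: 0.002129


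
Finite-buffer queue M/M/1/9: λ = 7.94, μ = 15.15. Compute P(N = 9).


ρ = λ/μ = 7.94/15.15 = 0.5241
P_K = (1−ρ)ρ^K/(1−ρ^(K+1)) = (0.4759·0.002983)/(1 − 0.001563)
= 0.001420/0.998437 = 0.001422

Final: 0.001422


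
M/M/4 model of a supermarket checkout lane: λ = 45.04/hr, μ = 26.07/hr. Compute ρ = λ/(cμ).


ρ = λ/(cμ) = 45.04/(4·26.07) = 45.04/104.28 = 0.4319

Final: 0.4319


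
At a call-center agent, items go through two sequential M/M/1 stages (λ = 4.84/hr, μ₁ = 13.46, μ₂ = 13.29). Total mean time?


Each node sees arrival rate λ = 4.84/hr (tandem ⇒ throughput preserved).
W₁ = 1/(μ₁−λ) = 1/(13.46−4.84) = 0.11601 hr
W₂ = 1/(μ₂−λ) = 1/(13.29−4.84) = 0.11834 hr
W_total = W₁ + W₂ = 0.11601 + 0.11834 = 0.23435 hr

Final: 0.23435 hr


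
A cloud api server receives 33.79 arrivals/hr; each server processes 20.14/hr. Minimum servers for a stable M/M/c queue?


Stability requires cμ > λ ⇔ c > λ/μ.
λ/μ = 33.79/20.14 = 1.6778
Minimum integer c = ⌊1.6778⌋ + 1 = 2
Check: 2·20.14 = 40.28 > 33.79, while 1·20.14 = 20.14 ≤ 33.79

Final: 2 servers


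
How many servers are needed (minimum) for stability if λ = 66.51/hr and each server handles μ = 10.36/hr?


Stability requires cμ > λ ⇔ c > λ/μ.
λ/μ = 66.51/10.36 = 6.4199
Minimum integer c = ⌊6.4199⌋ + 1 = 7
Check: 7·10.36 = 72.52 > 66.51, while 6·10.36 = 62.16 ≤ 66.51

Final: 7 servers


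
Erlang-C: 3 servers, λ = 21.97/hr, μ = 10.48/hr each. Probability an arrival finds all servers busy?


a = λ/μ = 2.0964; ρ = a/3 = 0.6988
P₀ = 0.096231 (from M/M/c formula)
C(c,a) = [a^c/(c!(1−ρ))]·P₀ = [9.21311/(6·0.3012)]·0.096231
= 5.09786·0.096231 = 0.490574

Final: 0.490574


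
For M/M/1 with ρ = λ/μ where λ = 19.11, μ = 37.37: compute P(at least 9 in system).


ρ = 19.11/37.37 = 0.5114
P(N ≥ n) = ρ^n = 0.5114^9 = 0.002391

Final: 0.002391


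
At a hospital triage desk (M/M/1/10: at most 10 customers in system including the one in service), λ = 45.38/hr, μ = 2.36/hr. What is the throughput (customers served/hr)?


ρ = 19.2288; P_K = (1−ρ)ρ^10/(1−ρ^11) = 0.947995
λ_eff = λ(1 − P_K) = 45.38·(1 − 0.947995) = 45.38·0.052005 = 2.3600 /hr

Final: 2.3600 /hr


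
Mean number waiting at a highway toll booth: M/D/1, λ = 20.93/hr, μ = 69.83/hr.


ρ = 20.93/69.83 = 0.2997
M/D/1: Lq = ρ²/(2(1−ρ)) = 0.08984/(2·0.7003) = 0.06414

Final: 0.06414


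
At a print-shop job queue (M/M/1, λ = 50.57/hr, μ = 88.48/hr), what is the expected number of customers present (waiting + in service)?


ρ = λ/μ = 50.57/88.48 = 0.5715
L = ρ/(1−ρ) = 0.5715/(1 − 0.5715) = 0.5715/0.4285 = 1.3339

Final: 1.3339


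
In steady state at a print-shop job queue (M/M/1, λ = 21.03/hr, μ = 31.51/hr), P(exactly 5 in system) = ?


ρ = 21.03/31.51 = 0.6674
P_n = (1−ρ)·ρ^n = (1 − 0.6674)·0.6674^5 = 0.3326·0.132420 = 0.044042

Final: 0.044042


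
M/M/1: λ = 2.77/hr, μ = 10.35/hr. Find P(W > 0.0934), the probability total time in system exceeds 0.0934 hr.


W ~ Exponential(μ−λ) for M/M/1.
μ − λ = 10.35 − 2.77 = 7.5800
P(W > t) = e^{−(μ−λ)t} = e^{−0.7080} = 0.492642

Final: 0.492642


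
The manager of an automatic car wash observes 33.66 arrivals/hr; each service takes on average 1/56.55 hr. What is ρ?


ρ = λ/μ = 33.66/56.55 = 0.5952

Final: 0.5952


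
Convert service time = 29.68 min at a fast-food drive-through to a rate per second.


μ = 1/(service time) in consistent units.
1 second = 0.0166667 min, so μ = 0.0166667/29.68 = 0.0005615 per second

Final: 0.0005615 /sec


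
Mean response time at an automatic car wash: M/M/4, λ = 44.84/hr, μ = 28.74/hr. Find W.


a = 1.5602; ρ = 0.3900; P₀ = 0.207682
Lq = P₀·a^c·ρ/(c!(1−ρ)²) = 0.05376
Wq = Lq/λ = 0.05376/44.84 = 0.001199 hr
W = Wq + 1/μ = 0.001199 + 0.03479 = 0.03599 hr

Final: 0.03599 hr


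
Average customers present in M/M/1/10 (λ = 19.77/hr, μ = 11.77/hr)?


ρ = 19.77/11.77 = 1.6797
L = ρ[1 − (K+1)ρ^K + Kρ^(K+1)] / [(1−ρ)(1−ρ^(K+1))]
Numerator: 1.6797·(1 − 11·178.773056 + 10·300.284055) = 1742.408754
Denominator: (-0.6797)·(-299.284055) = 203.421617
L = 1742.408754/203.421617 = 8.5655

Final: 8.5655


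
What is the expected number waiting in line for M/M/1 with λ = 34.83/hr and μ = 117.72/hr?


ρ = 34.83/117.72 = 0.2959
Lq = ρ²/(1−ρ) = 0.08754/0.7041 = 0.1243

Final: 0.1243


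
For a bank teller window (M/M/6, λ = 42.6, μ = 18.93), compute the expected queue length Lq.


a = λ/μ = 2.2504; ρ = a/6 = 0.3751
P₀ = 0.105040
Lq = P₀·a^c·ρ / (c!·(1−ρ)²) = 0.105040·129.88348·0.3751/(720·0.39054)
= 0.01820

Final: 0.01820


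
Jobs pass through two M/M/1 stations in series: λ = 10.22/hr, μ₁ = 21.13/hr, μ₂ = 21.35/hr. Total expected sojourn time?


Each node sees arrival rate λ = 10.22/hr (tandem ⇒ throughput preserved).
W₁ = 1/(μ₁−λ) = 1/(21.13−10.22) = 0.09166 hr
W₂ = 1/(μ₂−λ) = 1/(21.35−10.22) = 0.08985 hr
W_total = W₁ + W₂ = 0.09166 + 0.08985 = 0.18151 hr

Final: 0.18151 hr


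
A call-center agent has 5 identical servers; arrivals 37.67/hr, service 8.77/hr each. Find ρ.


ρ = λ/(cμ) = 37.67/(5·8.77) = 37.67/43.85 = 0.8591

Final: 0.8591


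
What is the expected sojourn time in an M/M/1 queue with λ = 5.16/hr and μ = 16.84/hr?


W = 1/(μ−λ) = 1/(16.84 − 5.16) = 1/11.68 = 0.08562 hr

Final: 0.08562 hr


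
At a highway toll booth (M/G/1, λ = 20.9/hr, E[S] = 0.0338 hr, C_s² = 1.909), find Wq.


ρ = λ·E[S] = 20.9·0.0338 = 0.7064
E[S²] = E[S]²(1+C_s²) = 0.0338²·(1+1.909) = 0.003323
Wq = λ·E[S²]/(2(1−ρ)) = 20.9·0.003323/(2·0.2936) = 0.11830 hr

Final: 0.11830 hr


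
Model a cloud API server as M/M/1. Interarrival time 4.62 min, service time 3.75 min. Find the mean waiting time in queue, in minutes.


λ = 60/4.62 = 12.9870 /hr
μ = 60/3.75 = 16.0000 /hr
ρ = λ/μ = 12.9870/16.0000 = 0.8117
Wq = ρ/(μ−λ) = 0.8117/(16.0000−12.9870) = 0.26940 hr
In minutes: 0.26940·60 = 16.164 min

Final: 16.164 min


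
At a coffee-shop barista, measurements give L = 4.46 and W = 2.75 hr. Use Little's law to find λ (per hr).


λ = L/W = 4.46/2.75 = 1.6218 /hr

Final: 1.6218 /hr


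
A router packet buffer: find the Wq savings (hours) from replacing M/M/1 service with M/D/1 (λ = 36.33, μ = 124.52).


ρ = 36.33/124.52 = 0.2918
Wq(M/M/1) = ρ/(μ−λ) = 0.2918/88.19 = 0.003308 hr
Wq(M/D/1) = ρ/(2(μ−λ)) = 0.001654 hr
Savings = 0.003308 − 0.001654 = 0.001654 hr

Final: 0.001654 hr


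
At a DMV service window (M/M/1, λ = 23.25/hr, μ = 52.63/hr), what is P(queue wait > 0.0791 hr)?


ρ = 23.25/52.63 = 0.4418
P(Wq > t) = ρ·e^{−(μ−λ)t} = 0.4418·e^{−2.3240}
= 0.4418·0.097885 = 0.043242

Final: 0.043242


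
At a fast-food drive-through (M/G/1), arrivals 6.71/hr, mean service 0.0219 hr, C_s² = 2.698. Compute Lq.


ρ = λ·E[S] = 6.71·0.0219 = 0.1469
Lq = ρ²(1+C_s²)/(2(1−ρ)) = 0.02159·(1+2.698)/(2·0.8531)
= 0.02159·3.6980/1.7061 = 0.04681

Final: 0.04681


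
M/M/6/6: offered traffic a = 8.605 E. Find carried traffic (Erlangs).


B(6,8.605) = 0.421328 (Erlang-B)
Carried load = a(1 − B) = 8.605·(1 − 0.421328) = 8.605·0.578672 = 4.9795 E

Final: 4.9795 Erlangs


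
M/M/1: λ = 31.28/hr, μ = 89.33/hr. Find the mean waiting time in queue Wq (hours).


ρ = 31.28/89.33 = 0.3502
Wq = ρ/(μ−λ) = 0.3502/(89.33 − 31.28) = 0.3502/58.05 = 0.006032 hr

Final: 0.006032 hr


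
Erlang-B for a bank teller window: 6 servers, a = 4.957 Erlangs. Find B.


B(c,a) = (a^c/c!) / Σ_{k=0}^{c} a^k/k!
a^6/6! = 20.605398
Σ terms (k=0..6): 1.00000 + 4.95700 + 12.28592 + 20.30044 + 25.15732 + 24.94097 + 20.60540 = 109.247059
B = 20.605398/109.247059 = 0.188613

Final: 0.188613


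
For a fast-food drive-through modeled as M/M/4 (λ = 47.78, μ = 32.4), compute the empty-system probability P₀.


a = λ/μ = 47.78/32.4 = 1.4747; ρ = a/c = 0.3687
Σ_{k=0}^{3} a^k/k! (terms k=0..3) = 1.00000 + 1.47469 + 1.08736 + 0.53451 = 4.09655
Tail: a^4/(4!(1−ρ)) = 4.72938/(24·0.6313) = 0.31213
P₀ = 1/(4.09655 + 0.31213) = 1/4.40869 = 0.226825

Final: 0.226825


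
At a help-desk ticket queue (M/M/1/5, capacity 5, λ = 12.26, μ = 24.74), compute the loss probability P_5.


ρ = λ/μ = 12.26/24.74 = 0.4956
P_K = (1−ρ)ρ^K/(1−ρ^(K+1)) = (0.5044·0.029885)/(1 − 0.014810)
= 0.015075/0.985190 = 0.015302

Final: 0.015302


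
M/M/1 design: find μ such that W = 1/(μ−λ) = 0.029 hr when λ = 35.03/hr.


W = 1/(μ−λ) ⇒ μ − λ = 1/W = 1/0.029 = 34.4828
μ = λ + 1/W = 35.03 + 34.4828 = 69.5128 per hr

Final: 69.5128 /hr


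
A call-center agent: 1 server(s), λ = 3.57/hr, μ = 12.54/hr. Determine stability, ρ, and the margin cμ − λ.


Total capacity cμ = 1·12.54 = 12.54/hr
ρ = λ/(cμ) = 3.57/12.54 = 0.2847
Stable ⇔ ρ < 1: YES
Spare capacity = cμ − λ = 12.54 − 3.57 = 8.97/hr

Final: ρ = 0.2847; stable; margin = 8.97/hr


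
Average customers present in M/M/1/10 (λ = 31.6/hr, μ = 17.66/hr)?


ρ = 31.6/17.66 = 1.7894
L = ρ[1 − (K+1)ρ^K + Kρ^(K+1)] / [(1−ρ)(1−ρ^(K+1))]
Numerator: 1.7894·(1 − 11·336.483547 + 10·602.088341) = 4152.312264
Denominator: (-0.7894)·(-601.088341) = 474.471770
L = 4152.312264/474.471770 = 8.7514

Final: 8.7514


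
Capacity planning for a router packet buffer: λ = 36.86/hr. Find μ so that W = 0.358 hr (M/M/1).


W = 1/(μ−λ) ⇒ μ − λ = 1/W = 1/0.358 = 2.7933
μ = λ + 1/W = 36.86 + 2.7933 = 39.6533 per hr

Final: 39.6533 /hr


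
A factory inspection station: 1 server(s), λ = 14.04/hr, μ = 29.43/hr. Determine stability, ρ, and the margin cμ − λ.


Total capacity cμ = 1·29.43 = 29.43/hr
ρ = λ/(cμ) = 14.04/29.43 = 0.4771
Stable ⇔ ρ < 1: YES
Spare capacity = cμ − λ = 29.43 − 14.04 = 15.39/hr

Final: ρ = 0.4771; stable; margin = 15.39/hr


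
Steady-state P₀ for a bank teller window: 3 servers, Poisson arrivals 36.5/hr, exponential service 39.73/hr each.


a = λ/μ = 36.5/39.73 = 0.9187; ρ = a/c = 0.3062
Σ_{k=0}^{2} a^k/k! (terms k=0..2) = 1.00000 + 0.91870 + 0.42201 = 2.34071
Tail: a^3/(3!(1−ρ)) = 0.77539/(6·0.6938) = 0.18628
P₀ = 1/(2.34071 + 0.18628) = 1/2.52698 = 0.395729

Final: 0.395729


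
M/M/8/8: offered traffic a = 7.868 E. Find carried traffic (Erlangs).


B(8,7.868) = 0.228217 (Erlang-B)
Carried load = a(1 − B) = 7.868·(1 − 0.228217) = 7.868·0.771783 = 6.0724 E

Final: 6.0724 Erlangs


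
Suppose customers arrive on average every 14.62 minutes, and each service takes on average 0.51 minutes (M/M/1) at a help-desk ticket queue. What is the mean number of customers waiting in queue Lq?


λ = 60/14.62 = 4.1040 /hr
μ = 60/0.51 = 117.6471 /hr
ρ = λ/μ = 4.1040/117.6471 = 0.03488
Lq = ρ²/(1−ρ) = 0.001217/0.9651 = 0.001261

Final: 0.001261


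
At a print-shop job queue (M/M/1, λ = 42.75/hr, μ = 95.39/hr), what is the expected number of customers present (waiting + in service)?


ρ = λ/μ = 42.75/95.39 = 0.4482
L = ρ/(1−ρ) = 0.4482/(1 − 0.4482) = 0.4482/0.5518 = 0.8121

Final: 0.8121


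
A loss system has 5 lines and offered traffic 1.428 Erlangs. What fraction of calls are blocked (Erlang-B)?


B(c,a) = (a^c/c!) / Σ_{k=0}^{c} a^k/k!
a^5/5! = 0.049483
Σ terms (k=0..5): 1.00000 + 1.42800 + 1.01959 + 0.48533 + 0.17326 + 0.04948 = 4.155663
B = 0.049483/4.155663 = 0.011907

Final: 0.011907


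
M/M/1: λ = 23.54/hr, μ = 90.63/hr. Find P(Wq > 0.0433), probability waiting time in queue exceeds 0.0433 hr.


ρ = 23.54/90.63 = 0.2597
P(Wq > t) = ρ·e^{−(μ−λ)t} = 0.2597·e^{−2.9050}
= 0.2597·0.054749 = 0.014220

Final: 0.014220


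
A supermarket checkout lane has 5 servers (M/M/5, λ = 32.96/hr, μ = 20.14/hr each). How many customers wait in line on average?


a = λ/μ = 1.6365; ρ = a/5 = 0.3273
P₀ = 0.194156
Lq = P₀·a^c·ρ / (c!·(1−ρ)²) = 0.194156·11.73920·0.3273/(120·0.45251)
= 0.01374

Final: 0.01374


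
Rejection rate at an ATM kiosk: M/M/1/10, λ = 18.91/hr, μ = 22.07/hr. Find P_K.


ρ = λ/μ = 18.91/22.07 = 0.8568
P_K = (1−ρ)ρ^K/(1−ρ^(K+1)) = (0.1432·0.213251)/(1 − 0.182718)
= 0.030534/0.817282 = 0.037360

Final: 0.037360


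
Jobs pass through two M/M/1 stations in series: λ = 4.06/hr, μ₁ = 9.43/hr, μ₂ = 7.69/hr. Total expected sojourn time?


Each node sees arrival rate λ = 4.06/hr (tandem ⇒ throughput preserved).
W₁ = 1/(μ₁−λ) = 1/(9.43−4.06) = 0.18622 hr
W₂ = 1/(μ₂−λ) = 1/(7.69−4.06) = 0.27548 hr
W_total = W₁ + W₂ = 0.18622 + 0.27548 = 0.46170 hr

Final: 0.46170 hr


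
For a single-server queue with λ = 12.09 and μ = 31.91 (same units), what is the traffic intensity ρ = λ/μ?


ρ = λ/μ = 12.09/31.91 = 0.3789

Final: 0.3789


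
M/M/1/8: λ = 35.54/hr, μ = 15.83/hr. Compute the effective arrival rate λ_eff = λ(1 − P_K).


ρ = 2.2451; P_K = (1−ρ)ρ^8/(1−ρ^9) = 0.554969
λ_eff = λ(1 − P_K) = 35.54·(1 − 0.554969) = 35.54·0.445031 = 15.8164 /hr

Final: 15.8164 /hr


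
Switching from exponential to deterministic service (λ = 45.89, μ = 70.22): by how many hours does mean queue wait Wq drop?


ρ = 45.89/70.22 = 0.6535
Wq(M/M/1) = ρ/(μ−λ) = 0.6535/24.33 = 0.02686 hr
Wq(M/D/1) = ρ/(2(μ−λ)) = 0.01343 hr
Savings = 0.02686 − 0.01343 = 0.01343 hr

Final: 0.01343 hr


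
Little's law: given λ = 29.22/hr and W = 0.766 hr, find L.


L = λW = 29.22·0.766 = 22.3825

Final: 22.3825


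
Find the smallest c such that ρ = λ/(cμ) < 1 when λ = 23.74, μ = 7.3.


Stability requires cμ > λ ⇔ c > λ/μ.
λ/μ = 23.74/7.3 = 3.2521
Minimum integer c = ⌊3.2521⌋ + 1 = 4
Check: 4·7.3 = 29.20 > 23.74, while 3·7.3 = 21.90 ≤ 23.74

Final: 4 servers


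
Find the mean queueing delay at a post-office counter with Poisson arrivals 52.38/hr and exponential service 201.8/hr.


ρ = 52.38/201.8 = 0.2596
Wq = ρ/(μ−λ) = 0.2596/(201.8 − 52.38) = 0.2596/149.42 = 0.001737 hr

Final: 0.001737 hr


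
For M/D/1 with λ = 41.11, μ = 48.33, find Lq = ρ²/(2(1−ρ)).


ρ = 41.11/48.33 = 0.8506
M/D/1: Lq = ρ²/(2(1−ρ)) = 0.7235/(2·0.1494) = 2.42165

Final: 2.42165


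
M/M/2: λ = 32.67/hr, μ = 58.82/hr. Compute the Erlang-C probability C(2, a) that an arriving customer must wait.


a = λ/μ = 0.5554; ρ = a/2 = 0.2777
P₀ = 0.565298 (from M/M/c formula)
C(c,a) = [a^c/(c!(1−ρ))]·P₀ = [0.30850/(2·0.7223)]·0.565298
= 0.21355·0.565298 = 0.120722

Final: 0.120722


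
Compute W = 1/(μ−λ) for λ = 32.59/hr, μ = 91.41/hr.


W = 1/(μ−λ) = 1/(91.41 − 32.59) = 1/58.82 = 0.01700 hr

Final: 0.01700 hr


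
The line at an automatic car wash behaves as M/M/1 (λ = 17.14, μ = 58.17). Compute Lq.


ρ = 17.14/58.17 = 0.2947
Lq = ρ²/(1−ρ) = 0.08682/0.7053 = 0.1231

Final: 0.1231


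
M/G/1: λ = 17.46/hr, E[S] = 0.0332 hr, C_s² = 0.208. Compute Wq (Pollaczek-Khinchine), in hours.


ρ = λ·E[S] = 17.46·0.0332 = 0.5797
E[S²] = E[S]²(1+C_s²) = 0.0332²·(1+0.208) = 0.001332
Wq = λ·E[S²]/(2(1−ρ)) = 17.46·0.001332/(2·0.4203) = 0.02765 hr

Final: 0.02765 hr


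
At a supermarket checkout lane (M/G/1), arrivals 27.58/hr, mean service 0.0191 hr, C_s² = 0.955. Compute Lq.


ρ = λ·E[S] = 27.58·0.0191 = 0.5268
Lq = ρ²(1+C_s²)/(2(1−ρ)) = 0.2775·(1+0.955)/(2·0.4732)
= 0.2775·1.9550/0.9464 = 0.57320

Final: 0.57320


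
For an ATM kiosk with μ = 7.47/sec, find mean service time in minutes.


Mean service time = 1/μ = 1/7.47 second = 0.13387 second
In minutes: 0.13387 × 0.0166667 = 0.002231 min

Final: 0.002231 min


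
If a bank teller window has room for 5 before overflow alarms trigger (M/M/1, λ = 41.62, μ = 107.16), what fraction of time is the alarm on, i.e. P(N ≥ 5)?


ρ = 41.62/107.16 = 0.3884
P(N ≥ n) = ρ^n = 0.3884^5 = 0.008838

Final: 0.008838


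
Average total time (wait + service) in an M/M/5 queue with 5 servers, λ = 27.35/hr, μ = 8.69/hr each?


a = 3.1473; ρ = 0.6295; P₀ = 0.039480
Lq = P₀·a^c·ρ/(c!(1−ρ)²) = 0.46578
Wq = Lq/λ = 0.46578/27.35 = 0.01703 hr
W = Wq + 1/μ = 0.01703 + 0.11507 = 0.13211 hr

Final: 0.13211 hr


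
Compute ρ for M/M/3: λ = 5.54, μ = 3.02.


ρ = λ/(cμ) = 5.54/(3·3.02) = 5.54/9.06 = 0.6115

Final: 0.6115


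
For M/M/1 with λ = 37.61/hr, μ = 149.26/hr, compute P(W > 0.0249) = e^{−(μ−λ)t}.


W ~ Exponential(μ−λ) for M/M/1.
μ − λ = 149.26 − 37.61 = 111.6500
P(W > t) = e^{−(μ−λ)t} = e^{−2.7801} = 0.062033

Final: 0.062033


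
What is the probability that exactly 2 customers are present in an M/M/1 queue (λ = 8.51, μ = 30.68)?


ρ = 8.51/30.68 = 0.2774
P_n = (1−ρ)·ρ^n = (1 − 0.2774)·0.2774^2 = 0.7226·0.076939 = 0.055598

Final: 0.055598


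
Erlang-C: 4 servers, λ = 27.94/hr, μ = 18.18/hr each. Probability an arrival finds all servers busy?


a = λ/μ = 1.5369; ρ = a/4 = 0.3842
P₀ = 0.212753 (from M/M/c formula)
C(c,a) = [a^c/(c!(1−ρ))]·P₀ = [5.57866/(24·0.6158)]·0.212753
= 0.37748·0.212753 = 0.080309

Final: 0.080309


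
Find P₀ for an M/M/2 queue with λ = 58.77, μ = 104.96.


a = λ/μ = 58.77/104.96 = 0.5599; ρ = a/c = 0.2800
Σ_{k=0}^{1} a^k/k! (terms k=0..1) = 1.00000 + 0.55993 = 1.55993
Tail: a^2/(2!(1−ρ)) = 0.31352/(2·0.7200) = 0.21771
P₀ = 1/(1.55993 + 0.21771) = 1/1.77764 = 0.562544

Final: 0.562544


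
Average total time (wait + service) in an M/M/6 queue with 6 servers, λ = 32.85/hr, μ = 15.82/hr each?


a = 2.0765; ρ = 0.3461; P₀ = 0.125137
Lq = P₀·a^c·ρ/(c!(1−ρ)²) = 0.01128
Wq = Lq/λ = 0.01128/32.85 = 0.0003433 hr
W = Wq + 1/μ = 0.0003433 + 0.06321 = 0.06355 hr

Final: 0.06355 hr


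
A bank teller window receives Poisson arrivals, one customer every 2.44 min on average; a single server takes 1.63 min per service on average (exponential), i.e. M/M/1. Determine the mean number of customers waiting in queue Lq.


λ = 60/2.44 = 24.5902 /hr
μ = 60/1.63 = 36.8098 /hr
ρ = λ/μ = 24.5902/36.8098 = 0.6680
Lq = ρ²/(1−ρ) = 0.4463/0.3320 = 1.3443

Final: 1.3443


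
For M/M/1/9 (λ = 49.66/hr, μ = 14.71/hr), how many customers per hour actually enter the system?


ρ = 3.3759; P_K = (1−ρ)ρ^9/(1−ρ^10) = 0.703789
λ_eff = λ(1 − P_K) = 49.66·(1 − 0.703789) = 49.66·0.296211 = 14.7098 /hr

Final: 14.7098 /hr


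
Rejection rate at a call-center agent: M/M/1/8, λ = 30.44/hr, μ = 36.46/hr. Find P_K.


ρ = λ/μ = 30.44/36.46 = 0.8349
P_K = (1−ρ)ρ^K/(1−ρ^(K+1)) = (0.1651·0.236061)/(1 − 0.197084)
= 0.038977/0.802916 = 0.048544

Final: 0.048544


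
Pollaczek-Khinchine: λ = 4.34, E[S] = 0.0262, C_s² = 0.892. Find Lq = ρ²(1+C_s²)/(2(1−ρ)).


ρ = λ·E[S] = 4.34·0.0262 = 0.1137
Lq = ρ²(1+C_s²)/(2(1−ρ)) = 0.01293·(1+0.892)/(2·0.8863)
= 0.01293·1.8920/1.7726 = 0.01380

Final: 0.01380


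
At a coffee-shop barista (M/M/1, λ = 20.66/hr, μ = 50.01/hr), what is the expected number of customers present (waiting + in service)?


ρ = λ/μ = 20.66/50.01 = 0.4131
L = ρ/(1−ρ) = 0.4131/(1 − 0.4131) = 0.4131/0.5869 = 0.7039

Final: 0.7039


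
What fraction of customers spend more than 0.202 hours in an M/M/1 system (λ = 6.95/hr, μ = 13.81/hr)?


W ~ Exponential(μ−λ) for M/M/1.
μ − λ = 13.81 − 6.95 = 6.8600
P(W > t) = e^{−(μ−λ)t} = e^{−1.3857} = 0.250144

Final: 0.250144


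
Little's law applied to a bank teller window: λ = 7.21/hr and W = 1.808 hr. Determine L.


L = λW = 7.21·1.808 = 13.0357

Final: 13.0357


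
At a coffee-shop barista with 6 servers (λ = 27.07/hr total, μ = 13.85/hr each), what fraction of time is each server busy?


ρ = λ/(cμ) = 27.07/(6·13.85) = 27.07/83.10 = 0.3258

Final: 0.3258


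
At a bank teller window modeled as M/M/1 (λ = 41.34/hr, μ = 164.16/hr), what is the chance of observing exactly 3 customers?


ρ = 41.34/164.16 = 0.2518
P_n = (1−ρ)·ρ^n = (1 − 0.2518)·0.2518^3 = 0.7482·0.015970 = 0.011948

Final: 0.011948


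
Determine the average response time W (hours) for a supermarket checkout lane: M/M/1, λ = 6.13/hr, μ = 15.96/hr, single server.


W = 1/(μ−λ) = 1/(15.96 − 6.13) = 1/9.83 = 0.1017 hr

Final: 0.1017 hr


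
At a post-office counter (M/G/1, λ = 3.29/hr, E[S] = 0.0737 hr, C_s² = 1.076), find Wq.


ρ = λ·E[S] = 3.29·0.0737 = 0.2425
E[S²] = E[S]²(1+C_s²) = 0.0737²·(1+1.076) = 0.011276
Wq = λ·E[S²]/(2(1−ρ)) = 3.29·0.011276/(2·0.7575) = 0.02449 hr

Final: 0.02449 hr


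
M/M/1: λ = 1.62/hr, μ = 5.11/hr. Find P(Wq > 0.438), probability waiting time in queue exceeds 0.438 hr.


ρ = 1.62/5.11 = 0.3170
P(Wq > t) = ρ·e^{−(μ−λ)t} = 0.3170·e^{−1.5286}
= 0.3170·0.216835 = 0.068742

Final: 0.068742


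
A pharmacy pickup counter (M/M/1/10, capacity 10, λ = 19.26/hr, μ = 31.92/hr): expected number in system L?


ρ = 19.26/31.92 = 0.6034
L = ρ[1 − (K+1)ρ^K + Kρ^(K+1)] / [(1−ρ)(1−ρ^(K+1))]
Numerator: 0.6034·(1 − 11·0.006396 + 10·0.003859) = 0.584217
Denominator: (0.3966)·(0.996141) = 0.395086
L = 0.584217/0.395086 = 1.4787

Final: 1.4787


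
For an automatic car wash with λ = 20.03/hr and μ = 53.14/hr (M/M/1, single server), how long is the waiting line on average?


ρ = 20.03/53.14 = 0.3769
Lq = ρ²/(1−ρ) = 0.1421/0.6231 = 0.2280

Final: 0.2280


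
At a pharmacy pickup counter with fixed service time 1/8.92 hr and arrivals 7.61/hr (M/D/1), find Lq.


ρ = 7.61/8.92 = 0.8531
M/D/1: Lq = ρ²/(2(1−ρ)) = 0.7278/(2·0.1469) = 2.47801

Final: 2.47801


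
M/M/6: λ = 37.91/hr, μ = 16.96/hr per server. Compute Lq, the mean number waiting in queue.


a = λ/μ = 2.2353; ρ = a/6 = 0.3725
P₀ = 0.106654
Lq = P₀·a^c·ρ / (c!·(1−ρ)²) = 0.106654·124.72905·0.3725/(720·0.39370)
= 0.01748

Final: 0.01748


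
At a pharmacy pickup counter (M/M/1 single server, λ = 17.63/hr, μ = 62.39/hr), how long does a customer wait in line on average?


ρ = 17.63/62.39 = 0.2826
Wq = ρ/(μ−λ) = 0.2826/(62.39 − 17.63) = 0.2826/44.76 = 0.006313 hr

Final: 0.006313 hr


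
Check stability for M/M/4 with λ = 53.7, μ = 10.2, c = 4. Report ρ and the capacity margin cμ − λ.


Total capacity cμ = 4·10.2 = 40.80/hr
ρ = λ/(cμ) = 53.7/40.80 = 1.3162
Stable ⇔ ρ < 1: NO
Spare capacity = cμ − λ = 40.80 − 53.7 = -12.90/hr

Final: ρ = 1.3162; unstable; margin = -12.90/hr


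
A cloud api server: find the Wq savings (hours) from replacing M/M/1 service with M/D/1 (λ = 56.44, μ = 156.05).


ρ = 56.44/156.05 = 0.3617
Wq(M/M/1) = ρ/(μ−λ) = 0.3617/99.61 = 0.003631 hr
Wq(M/D/1) = ρ/(2(μ−λ)) = 0.001815 hr
Savings = 0.003631 − 0.001815 = 0.001815 hr

Final: 0.001815 hr


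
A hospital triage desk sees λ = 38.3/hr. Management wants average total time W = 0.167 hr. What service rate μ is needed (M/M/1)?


W = 1/(μ−λ) ⇒ μ − λ = 1/W = 1/0.167 = 5.9880
μ = λ + 1/W = 38.3 + 5.9880 = 44.2880 per hr

Final: 44.2880 /hr


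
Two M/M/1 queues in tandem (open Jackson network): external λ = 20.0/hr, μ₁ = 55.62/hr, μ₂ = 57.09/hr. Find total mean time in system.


Each node sees arrival rate λ = 20.0/hr (tandem ⇒ throughput preserved).
W₁ = 1/(μ₁−λ) = 1/(55.62−20.0) = 0.02807 hr
W₂ = 1/(μ₂−λ) = 1/(57.09−20.0) = 0.02696 hr
W_total = W₁ + W₂ = 0.02807 + 0.02696 = 0.05504 hr

Final: 0.05504 hr


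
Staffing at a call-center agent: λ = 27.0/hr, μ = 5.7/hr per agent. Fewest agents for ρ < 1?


Stability requires cμ > λ ⇔ c > λ/μ.
λ/μ = 27.0/5.7 = 4.7368
Minimum integer c = ⌊4.7368⌋ + 1 = 5
Check: 5·5.7 = 28.50 > 27.0, while 4·5.7 = 22.80 ≤ 27.0

Final: 5 servers


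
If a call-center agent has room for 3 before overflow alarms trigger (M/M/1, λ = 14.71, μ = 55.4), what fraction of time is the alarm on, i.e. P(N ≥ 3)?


ρ = 14.71/55.4 = 0.2655
P(N ≥ n) = ρ^n = 0.2655^3 = 0.018720

Final: 0.018720


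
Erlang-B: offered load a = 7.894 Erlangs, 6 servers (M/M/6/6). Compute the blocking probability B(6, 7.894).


B(c,a) = (a^c/c!) / Σ_{k=0}^{c} a^k/k!
a^6/6! = 336.085856
Σ terms (k=0..6): 1.00000 + 7.89400 + 31.15762 + 81.98608 + 161.79953 + 255.44909 + 336.08586 = 875.372172
B = 336.085856/875.372172 = 0.383935

Final: 0.383935


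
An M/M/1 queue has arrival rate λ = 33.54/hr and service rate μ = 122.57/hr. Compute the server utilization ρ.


ρ = λ/μ = 33.54/122.57 = 0.2736

Final: 0.2736


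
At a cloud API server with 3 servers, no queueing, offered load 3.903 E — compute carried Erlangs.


B(3,3.903) = 0.441808 (Erlang-B)
Carried load = a(1 − B) = 3.903·(1 − 0.441808) = 3.903·0.558192 = 2.1786 E

Final: 2.1786 Erlangs


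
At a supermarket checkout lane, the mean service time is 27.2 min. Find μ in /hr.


μ = 1/(service time) in consistent units.
1 hour = 60 min, so μ = 60/27.2 = 2.2059 per hour

Final: 2.2059 /hr


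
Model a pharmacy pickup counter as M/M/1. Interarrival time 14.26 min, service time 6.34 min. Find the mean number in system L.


λ = 60/14.26 = 4.2076 /hr
μ = 60/6.34 = 9.4637 /hr
ρ = λ/μ = 4.2076/9.4637 = 0.4446
L = ρ/(1−ρ) = 0.4446/0.5554 = 0.8005

Final: 0.8005


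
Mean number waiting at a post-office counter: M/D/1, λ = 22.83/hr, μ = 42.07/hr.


ρ = 22.83/42.07 = 0.5427
M/D/1: Lq = ρ²/(2(1−ρ)) = 0.2945/(2·0.4573) = 0.32196

Final: 0.32196


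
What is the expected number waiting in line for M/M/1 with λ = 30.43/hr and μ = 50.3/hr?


ρ = 30.43/50.3 = 0.6050
Lq = ρ²/(1−ρ) = 0.3660/0.3950 = 0.9265

Final: 0.9265


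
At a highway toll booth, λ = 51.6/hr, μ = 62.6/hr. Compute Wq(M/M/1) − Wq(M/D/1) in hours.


ρ = 51.6/62.6 = 0.8243
Wq(M/M/1) = ρ/(μ−λ) = 0.8243/11.00 = 0.07493 hr
Wq(M/D/1) = ρ/(2(μ−λ)) = 0.03747 hr
Savings = 0.07493 − 0.03747 = 0.03747 hr

Final: 0.03747 hr


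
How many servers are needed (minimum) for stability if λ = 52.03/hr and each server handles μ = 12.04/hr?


Stability requires cμ > λ ⇔ c > λ/μ.
λ/μ = 52.03/12.04 = 4.3214
Minimum integer c = ⌊4.3214⌋ + 1 = 5
Check: 5·12.04 = 60.20 > 52.03, while 4·12.04 = 48.16 ≤ 52.03

Final: 5 servers


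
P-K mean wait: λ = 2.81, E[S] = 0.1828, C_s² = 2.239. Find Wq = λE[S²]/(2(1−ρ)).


ρ = λ·E[S] = 2.81·0.1828 = 0.5137
E[S²] = E[S]²(1+C_s²) = 0.1828²·(1+2.239) = 0.108234
Wq = λ·E[S²]/(2(1−ρ)) = 2.81·0.108234/(2·0.4863) = 0.31268 hr

Final: 0.31268 hr
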